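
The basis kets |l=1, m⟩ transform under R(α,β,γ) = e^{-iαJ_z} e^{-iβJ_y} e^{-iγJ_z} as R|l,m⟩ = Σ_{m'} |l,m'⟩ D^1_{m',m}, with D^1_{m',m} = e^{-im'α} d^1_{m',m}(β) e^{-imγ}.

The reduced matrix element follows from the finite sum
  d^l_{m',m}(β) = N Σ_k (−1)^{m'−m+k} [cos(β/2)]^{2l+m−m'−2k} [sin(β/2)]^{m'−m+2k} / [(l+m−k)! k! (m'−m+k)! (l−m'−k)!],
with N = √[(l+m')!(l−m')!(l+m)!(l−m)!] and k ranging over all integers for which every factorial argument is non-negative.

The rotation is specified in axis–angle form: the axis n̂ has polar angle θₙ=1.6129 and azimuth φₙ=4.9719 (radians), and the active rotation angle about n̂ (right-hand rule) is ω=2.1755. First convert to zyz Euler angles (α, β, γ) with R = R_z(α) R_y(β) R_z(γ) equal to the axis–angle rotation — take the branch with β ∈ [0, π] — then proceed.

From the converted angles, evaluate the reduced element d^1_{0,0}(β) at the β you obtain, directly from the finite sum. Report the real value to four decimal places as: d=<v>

d=-0.5657

Axis–angle → zyz. n̂ = (sinθₙcosφₙ, sinθₙsinφₙ, cosθₙ) = (+0.256381, -0.965659, -0.042091), ω = 2.1755.
R = I cosω + sinω [n̂]ₓ + (1−cosω) n̂n̂ᵀ gives
  R = [-0.465418, -0.353701, -0.811346; -0.422955, +0.894121, -0.147163; +0.777493, +0.274670, -0.565739]
β = atan2(√(R₁₃²+R₂₃²), R₃₃) = 2.172126; α = atan2(R₂₃, R₁₃) mod 2π = 3.321023; γ = atan2(R₃₂, −R₃₁) mod 2π = 2.802001
d^1_{0,0}(β=2.1721) via the finite sum:
Half-angle: c=0.465972, s=0.884799. N=√(1·1·1·1)=1.000000
The bounds max(0,m−m')=0 and min(l+m,l−m')=1 give 2 terms
  k=0: (−1)^0·1.0000/(1)·0.4660^2·0.8848^0 = +0.217130
  k=1: (−1)^1·1.0000/(1)·0.4660^0·0.8848^2 = -0.782870
d^1_{0,0}(2.1721) = +0.217130 -0.782870 = -0.565739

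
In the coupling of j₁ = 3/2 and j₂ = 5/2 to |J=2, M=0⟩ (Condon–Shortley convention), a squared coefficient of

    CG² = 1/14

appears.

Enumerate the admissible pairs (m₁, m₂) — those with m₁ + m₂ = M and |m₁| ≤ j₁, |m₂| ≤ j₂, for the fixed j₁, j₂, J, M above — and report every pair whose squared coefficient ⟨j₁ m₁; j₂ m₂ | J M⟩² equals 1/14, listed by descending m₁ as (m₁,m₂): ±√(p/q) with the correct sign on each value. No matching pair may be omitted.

Admissible pairs with m₁+m₂ = M = 0: (-3/2,3/2), (-1/2,1/2), (1/2,-1/2), (3/2,-3/2)
  (m₁,m₂)=(3/2,-3/2): CG² = 3/7, CG = +√(3/7)
  (m₁,m₂)=(1/2,-1/2): CG² = 1/14, CG = −√(1/14)   ← matches the target
  (m₁,m₂)=(-1/2,1/2): CG² = 1/14, CG = −√(1/14)   ← matches the target
  (m₁,m₂)=(-3/2,3/2): CG² = 3/7, CG = +√(3/7)
Pairs with CG² = 1/14: (1/2,-1/2): −√(1/14); (-1/2,1/2): −√(1/14)

(1/2,-1/2): −√(1/14); (-1/2,1/2): −√(1/14)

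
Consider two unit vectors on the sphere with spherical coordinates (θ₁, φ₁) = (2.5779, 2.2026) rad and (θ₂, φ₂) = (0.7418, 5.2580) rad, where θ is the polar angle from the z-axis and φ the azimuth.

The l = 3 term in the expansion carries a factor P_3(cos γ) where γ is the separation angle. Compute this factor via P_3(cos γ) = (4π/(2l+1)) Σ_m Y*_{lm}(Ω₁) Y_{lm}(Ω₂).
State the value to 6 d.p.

-0.899240

Summing Y*_{l m}(θ₁,φ₁)·Y_{l m}(θ₂,φ₂) over m ∈ [−3, 3]; prefactor 4π/(2·3+1) = 1.795196:
  m=-3: Y*=(0.060319, 0.020299)  Y=(-0.128387, 0.008491)  product (-0.007917, -0.002094)
  m=-2: Y*=(0.074575, 0.235080)  Y=(-0.158687, 0.305126)  product (-0.083563, -0.014549)
  m=-1: Y*=(-0.262361, 0.358474)  Y=(0.194632, 0.320601)  product (-0.165991, -0.014343)
  m=+0: Y*=(-0.180608, -0.000000)  Y=(-0.077664, 0.000000)  product (0.014027, 0.000000)
  m=+1: Y*=(0.262361, 0.358474)  Y=(-0.194632, 0.320601)  product (-0.165991, 0.014343)
  m=+2: Y*=(0.074575, -0.235080)  Y=(-0.158687, -0.305126)  product (-0.083563, 0.014549)
  m=+3: Y*=(-0.060319, 0.020299)  Y=(0.128387, 0.008491)  product (-0.007917, 0.002094)
Σ over m = (-0.500915, 0.000000); ×(4π/7) → (-0.899240, 0.000000). Real part: -0.899240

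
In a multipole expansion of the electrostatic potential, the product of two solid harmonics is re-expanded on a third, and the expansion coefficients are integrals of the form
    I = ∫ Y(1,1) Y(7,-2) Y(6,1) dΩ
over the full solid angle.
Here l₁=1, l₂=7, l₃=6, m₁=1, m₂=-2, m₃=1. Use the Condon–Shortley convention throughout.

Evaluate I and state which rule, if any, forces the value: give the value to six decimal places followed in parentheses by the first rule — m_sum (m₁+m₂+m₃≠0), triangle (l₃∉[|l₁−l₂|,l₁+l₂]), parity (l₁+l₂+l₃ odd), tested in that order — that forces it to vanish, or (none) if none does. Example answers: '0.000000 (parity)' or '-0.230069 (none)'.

Rules hold: Σm=0, L=14 even, 6≤6≤8.
N = 3·15·13 = 585
Δ = 2!·0!·12!/15! = 1/1365
Racah Σ t=1..1: t=1:−1/518400 = -1/518400
⇒ 3j(1 7 6; 0 0 0)² = 7/195, sgn -1
Racah Σ t=0..0: t=0:+1/1209600 = 1/1209600
⇒ 3j(1 7 6; 1 -2 1)² = 12/455, sgn -1
4πI² = N·(3j₀)²·(3jₘ)² = 36/65
I = +1·√(0.553846/4π) = 0.20993732
No selection rule forces the value: the integral is nonzero (none).

0.209937 (none)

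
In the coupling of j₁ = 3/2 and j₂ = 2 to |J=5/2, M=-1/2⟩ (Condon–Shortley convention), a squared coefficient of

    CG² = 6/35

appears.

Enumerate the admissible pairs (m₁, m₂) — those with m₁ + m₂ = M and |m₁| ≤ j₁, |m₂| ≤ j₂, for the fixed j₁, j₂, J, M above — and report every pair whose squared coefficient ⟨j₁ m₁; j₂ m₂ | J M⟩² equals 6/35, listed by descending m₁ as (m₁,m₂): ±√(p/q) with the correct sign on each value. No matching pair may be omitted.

(3/2,-2): +√(6/35)

Admissible pairs with m₁+m₂ = M = -1/2: (-3/2,1), (-1/2,0), (1/2,-1), (3/2,-2)
  (m₁,m₂)=(3/2,-2): CG² = 6/35, CG = +√(6/35)   ← matches the target
  (m₁,m₂)=(1/2,-1): CG² = 5/14, CG = +√(5/14)
  (m₁,m₂)=(-1/2,0): CG² = 3/35, CG = −√(3/35)
  (m₁,m₂)=(-3/2,1): CG² = 27/70, CG = −√(27/70)
Pairs with CG² = 6/35: (3/2,-2): +√(6/35)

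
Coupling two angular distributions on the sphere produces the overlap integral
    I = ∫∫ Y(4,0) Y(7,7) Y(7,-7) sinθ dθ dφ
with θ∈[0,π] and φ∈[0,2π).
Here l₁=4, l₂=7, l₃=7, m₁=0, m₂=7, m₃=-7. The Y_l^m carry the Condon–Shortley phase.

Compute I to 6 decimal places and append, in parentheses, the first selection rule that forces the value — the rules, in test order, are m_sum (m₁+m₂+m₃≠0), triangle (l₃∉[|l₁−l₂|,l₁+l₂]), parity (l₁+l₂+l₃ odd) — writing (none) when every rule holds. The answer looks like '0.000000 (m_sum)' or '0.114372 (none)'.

-0.165065 (none)

m-sum 0 ✓  L=18 even ✓  3≤7≤11 ✓
Π(2lᵢ+1) = 9×15×15 = 2025
triangle coeff Δ(4,7,7) = 1/58198140
Σ_t [0,4]: t=0:+1/17418240 t=1:−1/622080 t=2:+1/230400 t=3:−1/622080 t=4:+1/17418240 = 1/806400
(3j)²=2268/230945 [(4 7 7; 0 0 0)], sign=-1
Σ_t [4,4]: t=4:+1/2090188800 = 1/2090188800
(3j)²=1001/58140 [(4 7 7; 0 7 -7)], sign=+1
⇒ 4πI² = 35721/104329
I = (-1)√(35721/104329/(4π)) = -0.16506475
No selection rule forces the value: the integral is nonzero (none).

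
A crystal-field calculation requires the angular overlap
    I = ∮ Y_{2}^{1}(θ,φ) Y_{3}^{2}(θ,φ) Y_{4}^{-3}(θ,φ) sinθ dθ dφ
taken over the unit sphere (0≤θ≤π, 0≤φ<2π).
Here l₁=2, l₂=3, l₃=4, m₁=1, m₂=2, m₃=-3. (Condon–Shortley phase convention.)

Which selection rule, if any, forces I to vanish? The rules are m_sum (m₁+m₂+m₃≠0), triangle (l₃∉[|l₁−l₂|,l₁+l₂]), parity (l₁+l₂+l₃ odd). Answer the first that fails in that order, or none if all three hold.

parity

m₁+m₂+m₃ = 1 + 2 − 3 = 0  ✓
triangle: |2−3|=1 ≤ l₃=4 ≤ 2+3=5  ✓
parity: l₁+l₂+l₃ = 9 is odd  ✗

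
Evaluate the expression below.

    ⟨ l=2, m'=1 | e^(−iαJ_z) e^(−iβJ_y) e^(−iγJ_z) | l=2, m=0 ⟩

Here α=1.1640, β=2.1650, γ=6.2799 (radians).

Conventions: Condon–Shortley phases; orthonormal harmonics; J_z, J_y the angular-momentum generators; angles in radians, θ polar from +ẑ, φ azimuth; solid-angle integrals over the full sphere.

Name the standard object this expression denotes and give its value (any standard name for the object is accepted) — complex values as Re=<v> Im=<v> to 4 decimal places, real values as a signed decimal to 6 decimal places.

This is a Wigner D-matrix element — the rotation-matrix element ⟨l m'| R(α,β,γ) |l m⟩ in the angular-momentum basis.
Split into d^2_{1,0}(β=2.1650) × two z-phases.
With c≡cos(β/2)=0.469122 and s≡sin(β/2)=0.883133, N=[6·1·2·2]^{1/2}=4.898979
The bounds max(0,m−m')=0 and min(l+m,l−m')=1 give 2 terms
  k=0: (−1)^1·4.8990/(2)·0.4691^3·0.8831^1 = -0.223336
  k=1: (−1)^2·4.8990/(2)·0.4691^1·0.8831^3 = +0.791481
d^2_{1,0}(2.1650) = -0.223336 +0.791481 = +0.568144
Attach z-rotation phases: D = e^{-i(1)(1.1640)}·(+0.568144)·e^{-i(0)(6.2799)} = +0.224797-0.521780i

Wigner D-matrix element, Re=0.2248 Im=-0.5218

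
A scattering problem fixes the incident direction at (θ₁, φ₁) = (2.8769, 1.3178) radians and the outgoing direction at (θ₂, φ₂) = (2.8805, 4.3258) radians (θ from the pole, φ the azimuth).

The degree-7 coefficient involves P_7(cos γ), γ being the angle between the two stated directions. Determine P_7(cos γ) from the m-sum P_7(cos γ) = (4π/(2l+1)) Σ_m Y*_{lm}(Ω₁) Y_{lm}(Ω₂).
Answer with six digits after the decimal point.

Term-by-term m-sum for l=7 (normalisation 4π/15 = 0.837758):
  m=-7: Y*=(-0.000041, 0.000008)  Y=(0.000016, 0.000035)  product (-0.000000, -0.000000)
  m=-6: Y*=(0.000031, -0.000578)  Y=(-0.000364, 0.000392)  product (0.000000, 0.000000)
  m=-5: Y*=(0.004764, 0.001504)  Y=(-0.004379, -0.001659)  product (-0.000018, -0.000014)
  m=-4: Y*=(-0.016025, 0.025628)  Y=(-0.000703, -0.028744)  product (0.000748, 0.000443)
  m=-3: Y*=(-0.089445, -0.094299)  Y=(0.115092, -0.050164)  product (-0.015025, -0.006366)
  m=-2: Y*=(0.331091, -0.183460)  Y=(0.266051, 0.259627)  product (0.135718, 0.037150)
  m=-1: Y*=(0.158966, 0.614870)  Y=(-0.239982, 0.589531)  product (-0.400634, -0.053842)
  m=+0: Y*=(-0.254502, -0.000000)  Y=(-0.271631, 0.000000)  product (0.069131, 0.000000)
  m=+1: Y*=(-0.158966, 0.614870)  Y=(0.239982, 0.589531)  product (-0.400634, 0.053842)
  m=+2: Y*=(0.331091, 0.183460)  Y=(0.266051, -0.259627)  product (0.135718, -0.037150)
  m=+3: Y*=(0.089445, -0.094299)  Y=(-0.115092, -0.050164)  product (-0.015025, 0.006366)
  m=+4: Y*=(-0.016025, -0.025628)  Y=(-0.000703, 0.028744)  product (0.000748, -0.000443)
  m=+5: Y*=(-0.004764, 0.001504)  Y=(0.004379, -0.001659)  product (-0.000018, 0.000014)
  m=+6: Y*=(0.000031, 0.000578)  Y=(-0.000364, -0.000392)  product (0.000000, -0.000000)
  m=+7: Y*=(0.000041, 0.000008)  Y=(-0.000016, 0.000035)  product (-0.000000, 0.000000)
Total Σ_m = (-0.489291, -0.000000). Multiply by 0.837758: (-0.409908, -0.000000). P_7(cos γ) = -0.409908

-0.409908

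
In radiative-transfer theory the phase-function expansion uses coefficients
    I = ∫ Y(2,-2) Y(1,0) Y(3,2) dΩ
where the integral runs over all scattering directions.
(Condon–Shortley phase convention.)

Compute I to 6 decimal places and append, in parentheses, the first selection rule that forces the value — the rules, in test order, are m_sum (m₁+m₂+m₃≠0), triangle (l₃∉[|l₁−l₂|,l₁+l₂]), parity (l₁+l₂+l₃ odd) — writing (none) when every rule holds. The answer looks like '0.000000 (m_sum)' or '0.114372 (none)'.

m-sum 0 ✓  L=6 even ✓  1≤3≤3 ✓
Π(2lᵢ+1) = 5×3×7 = 105
triangle coeff Δ(2,1,3) = 1/105
Σ_t [0,0]: t=0:+1/4 = 1/4
(3j)²=3/35 [(2 1 3; 0 0 0)], sign=-1
Σ_t [0,0]: t=0:+1/24 = 1/24
(3j)²=1/21 [(2 1 3; -2 0 2)], sign=-1
⇒ 4πI² = 3/7
I = (+1)√(3/7/(4π)) = 0.18467439
No selection rule forces the value: the integral is nonzero (none).

0.184674 (none)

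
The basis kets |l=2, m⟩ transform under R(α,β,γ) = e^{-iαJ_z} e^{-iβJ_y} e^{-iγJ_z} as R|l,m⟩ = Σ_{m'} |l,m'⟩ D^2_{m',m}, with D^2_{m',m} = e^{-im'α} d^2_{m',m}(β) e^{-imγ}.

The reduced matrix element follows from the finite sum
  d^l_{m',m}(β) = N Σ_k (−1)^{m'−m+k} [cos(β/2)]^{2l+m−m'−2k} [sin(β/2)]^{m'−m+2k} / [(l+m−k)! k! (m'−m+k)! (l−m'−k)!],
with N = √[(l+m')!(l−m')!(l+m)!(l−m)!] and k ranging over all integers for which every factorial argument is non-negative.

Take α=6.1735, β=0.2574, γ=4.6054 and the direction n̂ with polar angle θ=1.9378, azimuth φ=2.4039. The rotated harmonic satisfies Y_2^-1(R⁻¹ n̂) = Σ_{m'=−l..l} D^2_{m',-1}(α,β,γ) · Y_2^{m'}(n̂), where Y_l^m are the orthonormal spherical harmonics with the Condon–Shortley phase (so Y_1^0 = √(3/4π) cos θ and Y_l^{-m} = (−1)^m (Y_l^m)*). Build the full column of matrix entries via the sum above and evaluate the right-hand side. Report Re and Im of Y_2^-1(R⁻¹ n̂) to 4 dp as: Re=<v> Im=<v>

Need the full column D^2_{m',-1} for m'=−2..2 at α=6.1735, β=0.2574, γ=4.6054.
cos(β/2)=0.991730, sin(β/2)=0.128345
d^2_{-2,-1}: single k=1 term ⇒ +0.250374;  D = -0.080269-0.237158i
d^2_{-1,-1}: k∈[0..1] ⇒ +0.967326 -0.048603 = +0.918723;  D = -0.197510-0.897241i
d^2_{0,-1}: k∈[0..1] ⇒ -0.306644 +0.005136 = -0.301508;  D = +0.032197+0.299784i
d^2_{1,-1}: k∈[0..1] ⇒ +0.048603 -0.000271 = +0.048332;  D = +0.000130-0.048332i
d^2_{2,-1}: single k=0 term ⇒ -0.004193;  D = -0.000470+0.004167i
Y_2^{m'}(θ=1.9378,φ=2.4039) and Σ D·Y over m':
  (-0.0803-0.2372i)·(+0.0321+0.3350i)  (-0.1975-0.8972i)·(+0.1915+0.1740i)  (+0.0322+0.2998i)·(-0.1936+0.0000i)  (+0.0001-0.0483i)·(-0.1915+0.1740i)  (-0.0005+0.0042i)·(+0.0321-0.3350i)
Y_2^-1(R⁻¹ n̂) = +0.198738-0.289129i

Re=0.1987 Im=-0.2891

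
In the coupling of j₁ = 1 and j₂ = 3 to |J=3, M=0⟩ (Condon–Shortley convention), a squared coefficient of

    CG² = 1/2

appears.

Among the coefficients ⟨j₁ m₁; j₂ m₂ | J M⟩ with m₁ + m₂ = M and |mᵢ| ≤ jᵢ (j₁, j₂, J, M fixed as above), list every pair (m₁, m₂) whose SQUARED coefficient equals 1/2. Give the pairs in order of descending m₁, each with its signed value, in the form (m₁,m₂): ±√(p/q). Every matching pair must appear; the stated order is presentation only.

(1,-1): +√(1/2); (-1,1): −√(1/2)

Admissible pairs with m₁+m₂ = M = 0: (-1,1), (0,0), (1,-1)
  (m₁,m₂)=(1,-1): CG² = 1/2, CG = +√(1/2)   ← matches the target
  (m₁,m₂)=(0,0): CG² = 0/1, CG = 0
  (m₁,m₂)=(-1,1): CG² = 1/2, CG = −√(1/2)   ← matches the target
Pairs with CG² = 1/2: (1,-1): +√(1/2); (-1,1): −√(1/2)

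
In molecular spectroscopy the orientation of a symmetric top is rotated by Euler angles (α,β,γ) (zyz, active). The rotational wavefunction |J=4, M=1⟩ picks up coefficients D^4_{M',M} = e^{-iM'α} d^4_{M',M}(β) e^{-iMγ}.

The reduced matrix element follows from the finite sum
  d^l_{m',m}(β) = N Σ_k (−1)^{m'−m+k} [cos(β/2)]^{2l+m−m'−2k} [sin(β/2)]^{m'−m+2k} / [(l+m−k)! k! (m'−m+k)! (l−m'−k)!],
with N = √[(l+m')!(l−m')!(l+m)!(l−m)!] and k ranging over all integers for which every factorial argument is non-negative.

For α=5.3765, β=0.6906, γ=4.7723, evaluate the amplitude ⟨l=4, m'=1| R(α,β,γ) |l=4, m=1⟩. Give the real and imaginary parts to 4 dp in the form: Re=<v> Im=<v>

Re=0.2119 Im=-0.1874

D^4_{1,1}(5.3765,0.6906,4.7723) = e^{-i·1·5.3765}·d^4_{1,1}(0.6906)·e^{-i·1·4.7723}. Compute d first:
c=cos(0.690600/2)=0.940974, s=sin(0.690600/2)=0.338479; N=√[120·6·120·6]=720.000000
Admissible k: 0..3 (factorial args all ≥0)
  k=0: (−1)^0·720.0000/(720)·0.9410^8·0.3385^0 = +0.614640
  k=1: (−1)^1·720.0000/(48)·0.9410^6·0.3385^2 = -1.192945
  k=2: (−1)^2·720.0000/(24)·0.9410^4·0.3385^4 = +0.308716
  k=3: (−1)^3·720.0000/(72)·0.9410^2·0.3385^6 = -0.013315
d^4_{1,1}(0.6906) = +0.614640 -1.192945 +0.308716 -0.013315 = -0.282904
Phases: e^{-i·(1)·5.3765}=+0.616359+0.787465i, e^{-i·(1)·4.7723}=+0.059875+0.998206i ⇒ D=+0.211937-0.187397i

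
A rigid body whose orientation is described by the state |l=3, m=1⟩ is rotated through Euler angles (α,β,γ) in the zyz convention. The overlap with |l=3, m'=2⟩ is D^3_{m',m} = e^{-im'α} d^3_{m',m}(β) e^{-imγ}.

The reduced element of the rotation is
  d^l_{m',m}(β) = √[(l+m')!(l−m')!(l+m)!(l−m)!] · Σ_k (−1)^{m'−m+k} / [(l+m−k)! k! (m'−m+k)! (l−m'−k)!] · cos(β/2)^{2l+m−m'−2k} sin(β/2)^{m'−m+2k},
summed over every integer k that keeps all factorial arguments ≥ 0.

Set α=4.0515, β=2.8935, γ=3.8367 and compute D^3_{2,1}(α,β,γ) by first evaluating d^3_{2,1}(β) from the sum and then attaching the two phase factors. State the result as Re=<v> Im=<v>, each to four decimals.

Re=0.0094 Im=0.0068

D^3_{2,1}(4.0515,2.8935,3.8367) = e^{-i·2·4.0515}·d^3_{2,1}(2.8935)·e^{-i·1·3.8367}. Compute d first:
Half-angle: c=0.123728, s=0.992316. N=√(120·1·24·2)=75.894664
k: max(0,(1)−(2))=0 … min(3+(1),3−(2))=1
  k=0: (−1)^1·75.8947/(24)·0.1237^5·0.9923^1 = -0.000091
  k=1: (−1)^2·75.8947/(12)·0.1237^3·0.9923^3 = +0.011705
d^3_{2,1}(2.8935) = -0.000091 +0.011705 = +0.011614
Phases: e^{-i·(2)·4.0515}=-0.246453-0.969155i, e^{-i·(1)·3.8367}=-0.767985+0.640468i ⇒ D=+0.009408+0.006811i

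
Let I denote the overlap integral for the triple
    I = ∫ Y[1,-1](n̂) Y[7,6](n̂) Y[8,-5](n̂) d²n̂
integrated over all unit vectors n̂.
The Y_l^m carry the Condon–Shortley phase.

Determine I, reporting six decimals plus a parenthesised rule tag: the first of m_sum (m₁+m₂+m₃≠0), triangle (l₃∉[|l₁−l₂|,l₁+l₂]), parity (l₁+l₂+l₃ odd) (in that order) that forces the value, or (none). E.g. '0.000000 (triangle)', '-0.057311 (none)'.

Checks pass: Σm=0; 16 even; l₃=8∈[6,8].
(2·1+1)(2·7+1)(2·8+1) = 765
Δ: 0! 2! 14! / 17! → 1/2040
sum: t=0:+1/25401600 = 1/25401600
3j²(1 7 8; 0 0 0) = Δ·Π!·Σ² = 8/255  (sign +1)
sum: t=0:+1/12454041600 = 1/12454041600
3j²(1 7 8; -1 6 -5) = Δ·Π!·Σ² = 1/680  (sign -1)
combine: 4πI² = 765·8/255·1/680 = 3/85
take √, sign -1: I = -0.05299638
No selection rule forces the value: the integral is nonzero (none).

-0.052996 (none)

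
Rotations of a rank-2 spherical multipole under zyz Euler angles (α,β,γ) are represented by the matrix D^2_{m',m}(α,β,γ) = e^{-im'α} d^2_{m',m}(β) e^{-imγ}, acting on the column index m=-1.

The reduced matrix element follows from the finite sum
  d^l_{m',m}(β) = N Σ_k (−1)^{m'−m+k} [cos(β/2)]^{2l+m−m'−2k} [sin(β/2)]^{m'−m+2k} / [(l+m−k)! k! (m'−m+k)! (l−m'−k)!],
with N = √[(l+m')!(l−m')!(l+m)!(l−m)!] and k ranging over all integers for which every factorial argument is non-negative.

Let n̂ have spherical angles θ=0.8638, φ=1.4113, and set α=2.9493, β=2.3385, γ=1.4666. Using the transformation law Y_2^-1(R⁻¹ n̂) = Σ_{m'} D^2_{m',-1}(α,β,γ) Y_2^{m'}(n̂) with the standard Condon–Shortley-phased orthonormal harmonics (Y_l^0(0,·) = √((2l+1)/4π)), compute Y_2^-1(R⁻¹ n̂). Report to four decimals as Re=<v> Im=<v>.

Need the full column D^2_{m',-1} for m'=−2..2 at α=2.9493, β=2.3385, γ=1.4666.
cos(β/2)=0.390842, sin(β/2)=0.920458
d^2_{-2,-1}: single k=1 term ⇒ +0.109910;  D = +0.051608+0.097040i
d^2_{-1,-1}: k∈[0..1] ⇒ +0.023335 -0.388268 = -0.364933;  D = +0.106620+0.349011i
d^2_{0,-1}: k∈[0..1] ⇒ -0.134612 +0.746601 = +0.611989;  D = +0.063652+0.608670i
d^2_{1,-1}: k∈[0..1] ⇒ +0.388268 -0.717820 = -0.329552;  D = -0.028995+0.328274i
d^2_{2,-1}: single k=0 term ⇒ -0.609597;  D = +0.168693-0.585791i
Y_2^{m'}(θ=0.8638,φ=1.4113) and Σ D·Y over m':
  (+0.0516+0.0970i)·(-0.2120-0.0700i)  (+0.1066+0.3490i)·(+0.0606-0.3767i)  (+0.0637+0.6087i)·(+0.0838+0.0000i)  (-0.0290+0.3283i)·(-0.0606-0.3767i)  (+0.1687-0.5858i)·(-0.2120+0.0700i)
Y_2^-1(R⁻¹ n̂) = +0.269787+0.134863i

Re=0.2698 Im=0.1349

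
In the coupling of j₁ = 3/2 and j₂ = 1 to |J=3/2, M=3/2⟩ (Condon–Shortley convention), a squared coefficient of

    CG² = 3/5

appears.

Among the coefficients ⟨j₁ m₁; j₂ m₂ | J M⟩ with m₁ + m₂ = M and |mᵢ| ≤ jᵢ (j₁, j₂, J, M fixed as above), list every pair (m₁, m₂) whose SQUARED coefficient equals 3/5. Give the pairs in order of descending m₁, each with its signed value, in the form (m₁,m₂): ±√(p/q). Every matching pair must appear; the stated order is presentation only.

(3/2,0): +√(3/5)

Admissible pairs with m₁+m₂ = M = 3/2: (1/2,1), (3/2,0)
  (m₁,m₂)=(3/2,0): CG² = 3/5, CG = +√(3/5)   ← matches the target
  (m₁,m₂)=(1/2,1): CG² = 2/5, CG = −√(2/5)
Pairs with CG² = 3/5: (3/2,0): +√(3/5)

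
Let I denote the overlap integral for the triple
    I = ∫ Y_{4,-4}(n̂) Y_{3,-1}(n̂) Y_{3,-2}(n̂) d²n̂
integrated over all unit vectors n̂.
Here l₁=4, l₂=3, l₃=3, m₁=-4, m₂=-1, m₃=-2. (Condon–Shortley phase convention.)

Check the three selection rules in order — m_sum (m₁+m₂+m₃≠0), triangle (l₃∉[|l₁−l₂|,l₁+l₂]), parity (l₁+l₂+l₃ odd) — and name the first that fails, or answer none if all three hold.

m_sum

Σmᵢ = -7  ✗
l₃∈[|l₁−l₂|,l₁+l₂]=[1,7], have l₃=3
Σlᵢ = 10 ⇒ even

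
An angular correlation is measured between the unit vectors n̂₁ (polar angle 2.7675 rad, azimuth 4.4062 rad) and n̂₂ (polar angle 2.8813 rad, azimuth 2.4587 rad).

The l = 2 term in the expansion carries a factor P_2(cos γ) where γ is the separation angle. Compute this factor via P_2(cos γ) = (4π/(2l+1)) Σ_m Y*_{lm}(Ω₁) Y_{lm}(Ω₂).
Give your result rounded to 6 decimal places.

0.622046

Summing Y*_{l m}(θ₁,φ₁)·Y_{l m}(θ₂,φ₂) over m ∈ [−2, 2]; prefactor 4π/(2·2+1) = 2.513274:
  term(m=-2) = (-0.000963, -0.000903)   from Y*(Ω₁)=(-0.042209, 0.029650), Y(Ω₂)=(0.005209, 0.025049)
  term(m=-1) = (-0.018573, 0.046948)   from Y*(Ω₁)=(0.079211, 0.250564), Y(Ω₂)=(0.149044, 0.121240)
  term(m=+0) = (0.286575, 0.000000)   from Y*(Ω₁)=(0.504433, -0.000000), Y(Ω₂)=(0.568112, 0.000000)
  term(m=+1) = (-0.018573, -0.046948)   from Y*(Ω₁)=(-0.079211, 0.250564), Y(Ω₂)=(-0.149044, 0.121240)
  term(m=+2) = (-0.000963, 0.000903)   from Y*(Ω₁)=(-0.042209, -0.029650), Y(Ω₂)=(0.005209, -0.025049)
Total Σ_m = (0.247504, 0.000000). Multiply by 2.513274: (0.622046, 0.000000). P_2(cos γ) = 0.622046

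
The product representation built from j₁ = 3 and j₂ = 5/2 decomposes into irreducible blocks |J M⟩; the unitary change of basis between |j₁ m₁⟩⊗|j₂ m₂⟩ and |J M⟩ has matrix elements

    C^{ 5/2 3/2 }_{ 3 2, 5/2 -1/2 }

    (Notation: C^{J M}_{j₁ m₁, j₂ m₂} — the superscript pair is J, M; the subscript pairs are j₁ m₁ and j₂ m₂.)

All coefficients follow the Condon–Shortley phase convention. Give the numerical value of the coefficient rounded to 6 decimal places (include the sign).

-0.267261

j₁+j₂−J=3  J+j₁−j₂=3  J−j₁+j₂=2  j₁+j₂+J+1=9
(j₁±m₁, j₂±m₂, J±M) = (5,1,2,3,4,1)
P² = 288/7
sum k=0..1:
  [0] +1/24 = 1/24
  [1] −1/12 = -1/12
S = -1/24
C² = P²·S² = 1/14 ; C = -0.267261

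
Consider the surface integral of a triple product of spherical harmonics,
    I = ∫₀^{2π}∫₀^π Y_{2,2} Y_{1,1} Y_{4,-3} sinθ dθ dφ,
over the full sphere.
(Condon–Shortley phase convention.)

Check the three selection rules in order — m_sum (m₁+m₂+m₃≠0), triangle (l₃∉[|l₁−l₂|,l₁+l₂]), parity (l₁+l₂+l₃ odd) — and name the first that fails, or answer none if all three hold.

triangle

azimuthal sum: 2 + 1 − 3 = 0  ✓
l₃ must lie in [1,3]; have l₃=4  ✗
L = 2 + 1 + 4 = 7 (odd)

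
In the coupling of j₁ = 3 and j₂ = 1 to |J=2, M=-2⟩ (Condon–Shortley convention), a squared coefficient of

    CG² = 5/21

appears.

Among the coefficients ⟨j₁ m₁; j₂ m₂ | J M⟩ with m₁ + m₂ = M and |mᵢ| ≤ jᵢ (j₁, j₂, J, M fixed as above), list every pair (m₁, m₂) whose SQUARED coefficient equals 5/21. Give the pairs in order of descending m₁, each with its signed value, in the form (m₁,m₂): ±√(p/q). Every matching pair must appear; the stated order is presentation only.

Admissible pairs with m₁+m₂ = M = -2: (-3,1), (-2,0), (-1,-1)
  (m₁,m₂)=(-1,-1): CG² = 1/21, CG = +√(1/21)
  (m₁,m₂)=(-2,0): CG² = 5/21, CG = −√(5/21)   ← matches the target
  (m₁,m₂)=(-3,1): CG² = 5/7, CG = +√(5/7)
Pairs with CG² = 5/21: (-2,0): −√(5/21)

(-2,0): −√(5/21)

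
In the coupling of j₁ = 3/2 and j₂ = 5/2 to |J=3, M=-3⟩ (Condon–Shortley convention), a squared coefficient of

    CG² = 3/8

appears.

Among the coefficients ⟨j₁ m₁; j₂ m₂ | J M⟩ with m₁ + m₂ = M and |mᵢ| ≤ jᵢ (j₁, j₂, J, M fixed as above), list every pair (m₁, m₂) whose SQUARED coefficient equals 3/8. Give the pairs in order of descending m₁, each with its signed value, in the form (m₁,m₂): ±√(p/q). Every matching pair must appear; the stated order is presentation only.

(-3/2,-3/2): −√(3/8)

Admissible pairs with m₁+m₂ = M = -3: (-3/2,-3/2), (-1/2,-5/2)
  (m₁,m₂)=(-1/2,-5/2): CG² = 5/8, CG = +√(5/8)
  (m₁,m₂)=(-3/2,-3/2): CG² = 3/8, CG = −√(3/8)   ← matches the target
Pairs with CG² = 3/8: (-3/2,-3/2): −√(3/8)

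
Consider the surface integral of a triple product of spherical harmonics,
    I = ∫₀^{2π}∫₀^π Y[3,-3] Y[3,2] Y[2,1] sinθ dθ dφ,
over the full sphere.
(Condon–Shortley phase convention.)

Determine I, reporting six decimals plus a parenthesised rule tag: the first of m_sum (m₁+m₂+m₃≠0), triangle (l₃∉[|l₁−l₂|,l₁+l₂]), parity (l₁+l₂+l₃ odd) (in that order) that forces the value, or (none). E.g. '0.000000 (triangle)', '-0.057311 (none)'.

-0.210261 (none)

Rules hold: Σm=0, L=8 even, 0≤2≤6.
N = 7·7·5 = 245
Δ = 4!·2!·2!/9! = 1/3780
Racah Σ t=1..3: t=1:−1/24 t=2:+1/4 t=3:−1/24 = 1/6
⇒ 3j(3 3 2; 0 0 0)² = 4/105, sgn +1
Racah Σ t=4..4: t=4:+1/48 = 1/48
⇒ 3j(3 3 2; -3 2 1)² = 5/84, sgn -1
4πI² = N·(3j₀)²·(3jₘ)² = 5/9
I = -1·√(0.555556/4π) = -0.21026104
No selection rule forces the value: the integral is nonzero (none).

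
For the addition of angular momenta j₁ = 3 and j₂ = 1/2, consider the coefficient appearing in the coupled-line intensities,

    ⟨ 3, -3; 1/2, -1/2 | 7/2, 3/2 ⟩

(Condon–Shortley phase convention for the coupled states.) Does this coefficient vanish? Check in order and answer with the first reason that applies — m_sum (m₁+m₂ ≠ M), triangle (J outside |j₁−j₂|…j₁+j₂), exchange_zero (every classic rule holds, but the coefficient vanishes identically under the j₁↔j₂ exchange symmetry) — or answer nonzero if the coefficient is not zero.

m_sum

m-sum: m₁+m₂ = -3+(-1/2) = -7/2, M = 3/2  ✗ ⇒ coefficient is 0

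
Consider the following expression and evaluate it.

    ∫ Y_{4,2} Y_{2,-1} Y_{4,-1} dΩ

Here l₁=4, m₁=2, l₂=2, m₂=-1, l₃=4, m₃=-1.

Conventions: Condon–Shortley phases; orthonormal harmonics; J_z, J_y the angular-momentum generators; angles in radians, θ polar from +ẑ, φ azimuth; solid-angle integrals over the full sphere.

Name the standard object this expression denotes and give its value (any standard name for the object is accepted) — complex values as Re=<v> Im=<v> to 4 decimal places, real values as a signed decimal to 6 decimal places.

This is a Gaunt coefficient — the integral of a triple product of spherical harmonics over the sphere.
m-sum 0 ✓  L=10 even ✓  2≤4≤6 ✓
Π(2lᵢ+1) = 9×5×9 = 405
triangle coeff Δ(4,2,4) = 1/13860
Σ_t [0,2]: t=0:+1/192 t=1:−1/36 t=2:+1/192 = -5/288
(3j)²=20/693 [(4 2 4; 0 0 0)], sign=-1
Σ_t [0,1]: t=0:+1/96 t=1:−1/240 = 1/160
(3j)²=27/1540 [(4 2 4; 2 -1 -1)], sign=-1
⇒ 4πI² = 1215/5929
I = (+1)√(1215/5929/(4π)) = 0.12770047

Gaunt coefficient, +0.127700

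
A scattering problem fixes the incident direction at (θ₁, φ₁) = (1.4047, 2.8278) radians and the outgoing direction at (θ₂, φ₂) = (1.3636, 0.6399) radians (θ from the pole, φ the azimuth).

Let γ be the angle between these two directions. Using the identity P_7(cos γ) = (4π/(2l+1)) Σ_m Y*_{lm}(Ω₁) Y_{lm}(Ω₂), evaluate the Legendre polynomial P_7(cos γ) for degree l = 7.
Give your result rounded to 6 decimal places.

Term-by-term m-sum for l=7 (normalisation 4π/15 = 0.837758):
  [-7]  conj(Y_{7,-7})(Ω₁) = +0.265801+0.367825i ; Y_{7,-7}(Ω₂) = -0.099279+0.418187i ; Δ = -0.180208+0.074637i
  [-6]  conj(Y_{7,-6})(Ω₁) = -0.087368-0.270916i ; Y_{7,-6}(Ω₂) = -0.259043+0.217220i ; Δ = +0.081480+0.051201i
  [-5]  conj(Y_{7,-5})(Ω₁) = +0.000405-0.220703i ; Y_{7,-5}(Ω₂) = +0.147900-0.008574i ; Δ = -0.001832-0.032645i
  [-4]  conj(Y_{7,-4})(Ω₁) = -0.094233+0.288579i ; Y_{7,-4}(Ω₂) = +0.283361+0.186457i ; Δ = -0.080510+0.064202i
  [-3]  conj(Y_{7,-3})(Ω₁) = -0.081388+0.111762i ; Y_{7,-3}(Ω₂) = -0.016412-0.045116i ; Δ = +0.006378+0.001838i
  [-2]  conj(Y_{7,-2})(Ω₁) = +0.246433-0.178768i ; Y_{7,-2}(Ω₂) = +0.093751-0.313028i ; Δ = -0.032856-0.093900i
  [-1]  conj(Y_{7,-1})(Ω₁) = +0.100116-0.032489i ; Y_{7,-1}(Ω₂) = -0.007063+0.005258i ; Δ = -0.000536+0.000756i
  [+0]  conj(Y_{7,0})(Ω₁) = -0.303675-0.000000i ; Y_{7,0}(Ω₂) = -0.321372+0.000000i ; Δ = +0.097593+0.000000i
  [+1]  conj(Y_{7,1})(Ω₁) = -0.100116-0.032489i ; Y_{7,1}(Ω₂) = +0.007063+0.005258i ; Δ = -0.000536-0.000756i
  [+2]  conj(Y_{7,2})(Ω₁) = +0.246433+0.178768i ; Y_{7,2}(Ω₂) = +0.093751+0.313028i ; Δ = -0.032856+0.093900i
  [+3]  conj(Y_{7,3})(Ω₁) = +0.081388+0.111762i ; Y_{7,3}(Ω₂) = +0.016412-0.045116i ; Δ = +0.006378-0.001838i
  [+4]  conj(Y_{7,4})(Ω₁) = -0.094233-0.288579i ; Y_{7,4}(Ω₂) = +0.283361-0.186457i ; Δ = -0.080510-0.064202i
  [+5]  conj(Y_{7,5})(Ω₁) = -0.000405-0.220703i ; Y_{7,5}(Ω₂) = -0.147900-0.008574i ; Δ = -0.001832+0.032645i
  [+6]  conj(Y_{7,6})(Ω₁) = -0.087368+0.270916i ; Y_{7,6}(Ω₂) = -0.259043-0.217220i ; Δ = +0.081480-0.051201i
  [+7]  conj(Y_{7,7})(Ω₁) = -0.265801+0.367825i ; Y_{7,7}(Ω₂) = +0.099279+0.418187i ; Δ = -0.180208-0.074637i
Accumulated sum -0.318575-0.000000i; after 4π/(2l+1) scaling, -0.266889-0.000000i ⇒ P_7 = -0.266889

-0.266889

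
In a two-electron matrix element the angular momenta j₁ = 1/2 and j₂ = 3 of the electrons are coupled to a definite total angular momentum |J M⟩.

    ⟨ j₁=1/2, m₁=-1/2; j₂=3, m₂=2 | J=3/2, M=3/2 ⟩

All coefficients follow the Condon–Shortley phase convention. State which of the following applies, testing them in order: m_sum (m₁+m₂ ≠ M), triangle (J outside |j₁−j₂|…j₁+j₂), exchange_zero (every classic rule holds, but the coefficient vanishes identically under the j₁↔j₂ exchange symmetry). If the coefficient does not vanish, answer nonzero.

triangle

m-sum: m₁+m₂ = -1/2+2 = 3/2, M = 3/2  ✓
triangle: need |j₁−j₂| ≤ J ≤ j₁+j₂, i.e. J ∈ [5/2, 7/2]; J = 3/2 is outside ✗ ⇒ coefficient is 0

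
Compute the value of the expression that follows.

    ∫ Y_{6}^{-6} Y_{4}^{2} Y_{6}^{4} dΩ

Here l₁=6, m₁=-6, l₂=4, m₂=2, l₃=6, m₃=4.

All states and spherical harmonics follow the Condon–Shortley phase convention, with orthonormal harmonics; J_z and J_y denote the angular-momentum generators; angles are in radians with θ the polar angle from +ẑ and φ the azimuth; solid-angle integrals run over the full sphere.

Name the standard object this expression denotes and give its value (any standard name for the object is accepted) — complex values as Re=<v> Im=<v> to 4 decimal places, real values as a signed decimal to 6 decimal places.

This is a Gaunt coefficient — the integral of a triple product of spherical harmonics over the sphere.
Rules hold: Σm=0, L=16 even, 2≤6≤10.
N = 13·9·13 = 1521
Δ = 4!·8!·4!/17! = 1/15315300
Racah Σ t=0..4: t=0:+1/829440 t=1:−1/25920 t=2:+1/9216 t=3:−1/25920 t=4:+1/829440 = 7/207360
⇒ 3j(6 4 6; 0 0 0)² = 28/2431, sgn +1
Racah Σ t=4..4: t=4:+1/3870720 = 1/3870720
⇒ 3j(6 4 6; -6 2 4)² = 135/6188, sgn +1
4πI² = N·(3j₀)²·(3jₘ)² = 1215/3179
I = +1·√(0.382196/4π) = 0.17439657

Gaunt coefficient, +0.174397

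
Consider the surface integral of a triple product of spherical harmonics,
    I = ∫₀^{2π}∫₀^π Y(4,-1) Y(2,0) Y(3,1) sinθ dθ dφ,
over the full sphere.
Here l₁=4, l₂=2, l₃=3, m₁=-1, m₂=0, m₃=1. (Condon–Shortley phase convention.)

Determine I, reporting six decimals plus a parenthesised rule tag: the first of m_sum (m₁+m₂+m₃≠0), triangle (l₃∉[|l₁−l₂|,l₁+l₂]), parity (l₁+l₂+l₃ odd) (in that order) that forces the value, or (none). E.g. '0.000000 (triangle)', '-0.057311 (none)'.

0.000000 (parity)

Σlᵢ=9 odd — θ-integrand is odd under cosθ→−cosθ; I=0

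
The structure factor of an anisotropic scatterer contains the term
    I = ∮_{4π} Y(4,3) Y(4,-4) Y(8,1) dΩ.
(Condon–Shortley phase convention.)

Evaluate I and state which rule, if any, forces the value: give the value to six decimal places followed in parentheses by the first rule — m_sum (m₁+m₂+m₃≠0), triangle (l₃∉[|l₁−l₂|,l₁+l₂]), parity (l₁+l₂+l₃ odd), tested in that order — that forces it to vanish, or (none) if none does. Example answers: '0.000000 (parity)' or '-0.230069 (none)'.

Rules hold: Σm=0, L=16 even, 0≤8≤8.
N = 9·9·17 = 1377
Δ = 0!·8!·8!/17! = 1/218790
Racah Σ t=0..0: t=0:+1/331776 = 1/331776
⇒ 3j(4 4 8; 0 0 0)² = 490/21879, sgn +1
Racah Σ t=0..0: t=0:+1/203212800 = 1/203212800
⇒ 3j(4 4 8; 3 -4 1)² = 1/24310, sgn -1
4πI² = N·(3j₀)²·(3jₘ)² = 441/347633
I = -1·√(0.00126858/4π) = -0.01004740
No selection rule forces the value: the integral is nonzero (none).

-0.010047 (none)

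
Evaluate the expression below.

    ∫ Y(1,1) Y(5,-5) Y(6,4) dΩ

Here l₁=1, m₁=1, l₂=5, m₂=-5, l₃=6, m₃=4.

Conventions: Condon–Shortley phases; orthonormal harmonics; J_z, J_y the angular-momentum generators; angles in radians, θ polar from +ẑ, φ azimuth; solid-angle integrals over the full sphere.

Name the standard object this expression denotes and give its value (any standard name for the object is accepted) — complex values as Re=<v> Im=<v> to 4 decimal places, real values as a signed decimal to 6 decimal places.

Gaunt coefficient, +0.040859

This is a Gaunt coefficient — the integral of a triple product of spherical harmonics over the sphere.
Checks pass: Σm=0; 12 even; l₃=6∈[4,6].
(2·1+1)(2·5+1)(2·6+1) = 429
Δ: 0! 2! 10! / 13! → 1/858
sum: t=0:+1/14400 = 1/14400
3j²(1 5 6; 0 0 0) = Δ·Π!·Σ² = 6/143  (sign +1)
sum: t=0:+1/7257600 = 1/7257600
3j²(1 5 6; 1 -5 4) = Δ·Π!·Σ² = 1/858  (sign +1)
combine: 4πI² = 429·6/143·1/858 = 3/143
take √, sign +1: I = 0.04085899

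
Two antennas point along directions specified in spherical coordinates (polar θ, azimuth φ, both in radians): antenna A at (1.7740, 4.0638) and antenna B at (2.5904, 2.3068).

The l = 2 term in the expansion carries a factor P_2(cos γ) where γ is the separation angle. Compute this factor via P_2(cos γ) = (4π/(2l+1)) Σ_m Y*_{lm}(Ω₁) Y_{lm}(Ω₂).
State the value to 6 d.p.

Summing Y*_{l m}(θ₁,φ₁)·Y_{l m}(θ₂,φ₂) over m ∈ [−2, 2]; prefactor 4π/(2·2+1) = 2.513274:
  [-2]  conj(Y_{2,-2})(Ω₁) = (-0.100127, 0.356758) ; Y_{2,-2}(Ω₂) = (-0.010449, 0.105425) ; Δ = (-0.036565, -0.014284)
  [-1]  conj(Y_{2,-1})(Ω₁) = (0.092240, 0.121691) ; Y_{2,-1}(Ω₂) = (0.231386, 0.255453) ; Δ = (-0.009743, 0.051721)
  [+0]  conj(Y_{2,0})(Ω₁) = (-0.276857, -0.000000) ; Y_{2,0}(Ω₂) = (0.371280, 0.000000) ; Δ = (-0.102792, -0.000000)
  [+1]  conj(Y_{2,1})(Ω₁) = (-0.092240, 0.121691) ; Y_{2,1}(Ω₂) = (-0.231386, 0.255453) ; Δ = (-0.009743, -0.051721)
  [+2]  conj(Y_{2,2})(Ω₁) = (-0.100127, -0.356758) ; Y_{2,2}(Ω₂) = (-0.010449, -0.105425) ; Δ = (-0.036565, 0.014284)
Accumulated sum (-0.195409, -0.000000); after 4π/(2l+1) scaling, (-0.491115, -0.000000) ⇒ P_2 = -0.491115

-0.491115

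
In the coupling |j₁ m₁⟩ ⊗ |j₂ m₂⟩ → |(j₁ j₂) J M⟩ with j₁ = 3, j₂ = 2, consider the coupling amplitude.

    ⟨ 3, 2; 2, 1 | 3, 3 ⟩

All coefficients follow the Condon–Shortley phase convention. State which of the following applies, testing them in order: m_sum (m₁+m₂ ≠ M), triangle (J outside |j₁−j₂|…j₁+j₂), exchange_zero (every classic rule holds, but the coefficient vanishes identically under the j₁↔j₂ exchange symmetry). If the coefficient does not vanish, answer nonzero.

m-sum: m₁+m₂ = 2+1 = 3, M = 3  ✓
triangle: |j₁−j₂| = 1 ≤ J = 3 ≤ j₁+j₂ = 5  ✓
exchange: j₁≠j₂ or m₁≠m₂ — the exchange symmetry imposes no constraint here
value check: CG = −√(5/12) = -0.645497 ≠ 0

nonzero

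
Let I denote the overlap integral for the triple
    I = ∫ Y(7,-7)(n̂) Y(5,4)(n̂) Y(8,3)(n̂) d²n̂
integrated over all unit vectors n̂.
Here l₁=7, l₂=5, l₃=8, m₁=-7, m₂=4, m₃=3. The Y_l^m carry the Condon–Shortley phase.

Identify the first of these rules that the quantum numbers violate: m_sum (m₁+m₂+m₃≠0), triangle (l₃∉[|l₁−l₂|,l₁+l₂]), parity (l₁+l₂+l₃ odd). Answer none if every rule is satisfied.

none

Σmᵢ = 0  ✓
l₃∈[|l₁−l₂|,l₁+l₂]=[2,12], have l₃=8  ✓
Σlᵢ = 20 ⇒ even  ✓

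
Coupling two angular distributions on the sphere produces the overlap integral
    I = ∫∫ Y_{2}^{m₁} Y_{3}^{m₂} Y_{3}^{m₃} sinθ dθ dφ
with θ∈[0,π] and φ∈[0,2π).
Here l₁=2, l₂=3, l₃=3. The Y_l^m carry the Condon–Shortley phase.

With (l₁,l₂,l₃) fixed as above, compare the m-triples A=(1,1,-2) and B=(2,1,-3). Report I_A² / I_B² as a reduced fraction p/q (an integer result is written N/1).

3/2

Same 2,3,3: normalisation and zero-m 3j drop out of the ratio.
A: Δ: 2! 2! 4! / 9! → 1/3780; sum: t=0:+1/48 t=1:−1/12 = -1/16; 3j²(2 3 3; 1 1 -2) = Δ·Π!·Σ² = 1/28  (sign +1)
B: Δ: 2! 2! 4! / 9! → 1/3780; sum: t=0:+1/96 = 1/96; 3j²(2 3 3; 2 1 -3) = Δ·Π!·Σ² = 1/42  (sign +1)
I_A²/I_B² = (1/28)/(1/42) = 3/2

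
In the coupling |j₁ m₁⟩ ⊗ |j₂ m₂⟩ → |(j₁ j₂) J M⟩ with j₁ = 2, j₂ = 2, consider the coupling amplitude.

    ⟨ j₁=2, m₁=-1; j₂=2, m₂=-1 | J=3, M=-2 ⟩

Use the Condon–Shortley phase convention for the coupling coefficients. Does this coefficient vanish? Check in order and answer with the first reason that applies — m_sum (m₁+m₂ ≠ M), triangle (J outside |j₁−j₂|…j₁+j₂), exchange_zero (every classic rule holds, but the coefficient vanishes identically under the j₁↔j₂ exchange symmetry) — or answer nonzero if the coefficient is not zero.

m-sum: m₁+m₂ = -1+(-1) = -2, M = -2  ✓
triangle: |j₁−j₂| = 0 ≤ J = 3 ≤ j₁+j₂ = 4  ✓
exchange: j₁=j₂ and m₁=m₂, and (−1)^(j₁+j₂−J) = (−1)^1 = −1 forces ⟨j₁m₁;j₂m₂|JM⟩ = −⟨j₂m₂;j₁m₁|JM⟩ = −⟨j₁m₁;j₂m₂|JM⟩ ⇒ the coefficient vanishes identically
Racah sum check: Σ_k collapses to 0 ⇒ CG = 0

exchange_zero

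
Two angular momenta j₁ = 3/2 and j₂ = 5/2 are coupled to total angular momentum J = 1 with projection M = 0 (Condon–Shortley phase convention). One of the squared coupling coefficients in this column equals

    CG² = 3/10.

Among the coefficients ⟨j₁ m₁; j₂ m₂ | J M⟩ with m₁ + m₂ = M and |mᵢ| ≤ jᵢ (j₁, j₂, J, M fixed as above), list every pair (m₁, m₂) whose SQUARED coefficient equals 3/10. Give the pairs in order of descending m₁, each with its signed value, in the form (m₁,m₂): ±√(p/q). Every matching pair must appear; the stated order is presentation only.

Admissible pairs with m₁+m₂ = M = 0: (-3/2,3/2), (-1/2,1/2), (1/2,-1/2), (3/2,-3/2)
  (m₁,m₂)=(3/2,-3/2): CG² = 1/5, CG = +√(1/5)
  (m₁,m₂)=(1/2,-1/2): CG² = 3/10, CG = −√(3/10)   ← matches the target
  (m₁,m₂)=(-1/2,1/2): CG² = 3/10, CG = +√(3/10)   ← matches the target
  (m₁,m₂)=(-3/2,3/2): CG² = 1/5, CG = −√(1/5)
Pairs with CG² = 3/10: (1/2,-1/2): −√(3/10); (-1/2,1/2): +√(3/10)

(1/2,-1/2): −√(3/10); (-1/2,1/2): +√(3/10)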